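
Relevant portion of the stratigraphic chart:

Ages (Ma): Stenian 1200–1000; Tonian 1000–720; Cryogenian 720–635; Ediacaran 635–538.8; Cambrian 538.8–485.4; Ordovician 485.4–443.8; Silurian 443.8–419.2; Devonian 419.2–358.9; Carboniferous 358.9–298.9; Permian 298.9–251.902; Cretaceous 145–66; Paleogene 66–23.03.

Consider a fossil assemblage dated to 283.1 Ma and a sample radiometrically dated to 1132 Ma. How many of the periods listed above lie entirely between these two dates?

1132 Ma sits inside the Stenian (1200–1000) and 283.1 Ma inside the Permian (298.9–251.902); neither of those is wholly between the two dates.
The listed periods lying completely between them are Tonian, Cryogenian, Ediacaran, Cambrian, Ordovician, Silurian, Devonian, Carboniferous — 8 in all.

8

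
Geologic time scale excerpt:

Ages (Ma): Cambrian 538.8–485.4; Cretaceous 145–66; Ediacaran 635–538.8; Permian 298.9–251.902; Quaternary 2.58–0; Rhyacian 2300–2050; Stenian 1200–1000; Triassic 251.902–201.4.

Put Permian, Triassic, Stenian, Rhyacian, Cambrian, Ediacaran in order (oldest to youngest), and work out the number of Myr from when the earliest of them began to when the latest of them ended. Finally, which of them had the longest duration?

Rhyacian, Stenian, Ediacaran, Cambrian, Permian, Triassic; total span 2098.6 Myr; longest is Rhyacian

From the excerpt: Permian 298.9–251.902; Triassic 251.902–201.4; Stenian 1200–1000; Rhyacian 2300–2050; Cambrian 538.8–485.4; Ediacaran 635–538.8 (Ma).
Larger Ma is earlier, so the oldest is Rhyacian and the youngest is Triassic; oldest to youngest: Rhyacian, Stenian, Ediacaran, Cambrian, Permian, Triassic.
Oldest start 2300 minus youngest end 201.4 gives 2098.6 Myr overall.
Individual lengths (start − end): Stenian 200; Cambrian 53.4; Triassic 50.502; Rhyacian 250; Ediacaran 96.2; Permian 46.998. The largest is Rhyacian at 250 Myr.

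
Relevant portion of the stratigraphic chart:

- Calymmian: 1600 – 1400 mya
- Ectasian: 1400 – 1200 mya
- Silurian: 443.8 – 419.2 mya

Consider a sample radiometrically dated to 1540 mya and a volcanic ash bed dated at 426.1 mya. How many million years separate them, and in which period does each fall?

Elapsed time: 1540 − 426.1 = 1113.9 Myr.
1540 Ma lies within 1600–1400 Ma: Calymmian.
426.1 Ma lies within 443.8–419.2 Ma: Silurian.

1113.9 million years apart; the first in the Calymmian, the second in the Silurian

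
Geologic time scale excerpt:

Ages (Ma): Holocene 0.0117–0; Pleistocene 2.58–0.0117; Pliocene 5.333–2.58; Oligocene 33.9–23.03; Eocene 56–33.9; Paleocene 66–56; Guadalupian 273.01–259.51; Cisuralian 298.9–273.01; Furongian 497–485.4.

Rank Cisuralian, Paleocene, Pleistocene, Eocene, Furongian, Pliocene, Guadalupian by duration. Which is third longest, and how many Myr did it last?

Guadalupian, 13.5 million years

Durations: Cisuralian 25.89; Paleocene 10; Pleistocene 2.5683; Eocene 22.1; Furongian 11.6; Pliocene 2.753; Guadalupian 13.5 Myr.
Sorted longest-first: Cisuralian (25.89), Eocene (22.1), Guadalupian (13.5), Furongian (11.6), Paleocene (10), Pliocene (2.753), Pleistocene (2.5683).
The third longest is Guadalupian at 13.5 Myr.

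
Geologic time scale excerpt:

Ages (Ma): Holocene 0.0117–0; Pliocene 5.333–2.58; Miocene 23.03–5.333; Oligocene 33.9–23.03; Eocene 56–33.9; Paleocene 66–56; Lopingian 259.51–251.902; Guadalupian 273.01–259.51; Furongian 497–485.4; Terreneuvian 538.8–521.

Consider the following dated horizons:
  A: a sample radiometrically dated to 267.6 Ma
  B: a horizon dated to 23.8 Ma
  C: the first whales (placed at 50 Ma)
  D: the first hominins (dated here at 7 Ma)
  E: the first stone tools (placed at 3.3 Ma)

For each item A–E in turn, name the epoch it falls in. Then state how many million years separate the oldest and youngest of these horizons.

Match each age against the start–end ranges in the excerpt: A = 267.6 Ma → Guadalupian (273.01–259.51); B = 23.8 Ma → Oligocene (33.9–23.03); C = 50 Ma → Eocene (56–33.9); D = 7 Ma → Miocene (23.03–5.333); E = 3.3 Ma → Pliocene (5.333–2.58).
The largest age is 267.6 Ma and the smallest is 3.3 Ma; their difference is 264.3 Myr.

A — Guadalupian; B — Oligocene; C — Eocene; D — Miocene; E — Pliocene; span 264.3 million years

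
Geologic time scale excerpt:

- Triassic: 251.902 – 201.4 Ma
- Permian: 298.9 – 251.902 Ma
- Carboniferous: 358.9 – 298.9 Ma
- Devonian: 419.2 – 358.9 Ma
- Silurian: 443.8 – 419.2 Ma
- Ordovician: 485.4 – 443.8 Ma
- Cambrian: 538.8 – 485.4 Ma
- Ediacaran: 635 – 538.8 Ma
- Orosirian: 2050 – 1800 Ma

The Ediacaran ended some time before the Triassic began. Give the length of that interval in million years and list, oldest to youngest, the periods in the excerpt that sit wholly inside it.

The Ediacaran closes at 538.8 Ma and the Triassic opens at 251.902 Ma, so the interval is 538.8 − 251.902 = 286.898 Myr.
A period fits inside if it starts at or after 538.8 Ma and ends at or before 251.902 Ma; oldest first that gives Cambrian, Ordovician, Silurian, Devonian, Carboniferous, Permian.

286.898 million years; Cambrian, Ordovician, Silurian, Devonian, Carboniferous, Permian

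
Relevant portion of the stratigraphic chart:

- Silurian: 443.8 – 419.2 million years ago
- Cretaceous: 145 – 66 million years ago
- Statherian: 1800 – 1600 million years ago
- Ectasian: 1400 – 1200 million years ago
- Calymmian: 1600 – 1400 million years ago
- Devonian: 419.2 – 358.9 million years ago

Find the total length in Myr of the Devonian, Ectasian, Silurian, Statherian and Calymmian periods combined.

Duration is start − end for each: (419.2 − 358.9) + (1400 − 1200) + (443.8 − 419.2) + (1800 − 1600) + (1600 − 1400).
That is 60.3 + 200 + 24.6 + 200 + 200, which totals 684.9 million years.

684.9 million years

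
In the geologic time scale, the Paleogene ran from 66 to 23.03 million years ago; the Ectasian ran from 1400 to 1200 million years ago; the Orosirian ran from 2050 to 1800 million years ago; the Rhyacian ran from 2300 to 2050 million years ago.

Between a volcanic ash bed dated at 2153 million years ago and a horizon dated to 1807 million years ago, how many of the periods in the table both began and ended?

0

Checking each listed span, none has both start < 2153 Ma and end > 1807 Ma — every period straddles one of the two dates or lies outside them — so the count is 0.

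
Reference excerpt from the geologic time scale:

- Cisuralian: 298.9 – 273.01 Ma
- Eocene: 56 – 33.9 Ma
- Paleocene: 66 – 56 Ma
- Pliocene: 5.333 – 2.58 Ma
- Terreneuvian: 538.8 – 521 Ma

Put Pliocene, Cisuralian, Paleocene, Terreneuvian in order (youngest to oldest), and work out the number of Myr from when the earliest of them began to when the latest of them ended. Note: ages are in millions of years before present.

Pliocene → Paleocene → Cisuralian → Terreneuvian; total span 536.22 Myr

From the excerpt: Pliocene 5.333–2.58; Cisuralian 298.9–273.01; Paleocene 66–56; Terreneuvian 538.8–521 (Ma).
Larger Ma is earlier, so the oldest is Terreneuvian and the youngest is Pliocene; youngest to oldest: Pliocene, Paleocene, Cisuralian, Terreneuvian.
Oldest start 538.8 minus youngest end 2.58 gives 536.22 Myr overall.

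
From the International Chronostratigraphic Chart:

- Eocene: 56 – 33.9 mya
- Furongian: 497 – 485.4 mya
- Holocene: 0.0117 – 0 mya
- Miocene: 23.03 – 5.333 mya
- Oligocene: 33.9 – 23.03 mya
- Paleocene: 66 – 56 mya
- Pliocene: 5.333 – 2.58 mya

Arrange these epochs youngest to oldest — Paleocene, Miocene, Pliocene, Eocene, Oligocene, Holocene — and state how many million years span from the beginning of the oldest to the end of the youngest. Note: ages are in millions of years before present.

Holocene, Pliocene, Miocene, Oligocene, Eocene, Paleocene; total span 66 Myr

Start ages (Ma): Paleocene 66, Eocene 56, Oligocene 33.9, Miocene 23.03, Pliocene 5.333, Holocene 0.0117.
Ordered youngest to oldest: Holocene, Pliocene, Miocene, Oligocene, Eocene, Paleocene.
Span = 66 − 0 = 66 Myr.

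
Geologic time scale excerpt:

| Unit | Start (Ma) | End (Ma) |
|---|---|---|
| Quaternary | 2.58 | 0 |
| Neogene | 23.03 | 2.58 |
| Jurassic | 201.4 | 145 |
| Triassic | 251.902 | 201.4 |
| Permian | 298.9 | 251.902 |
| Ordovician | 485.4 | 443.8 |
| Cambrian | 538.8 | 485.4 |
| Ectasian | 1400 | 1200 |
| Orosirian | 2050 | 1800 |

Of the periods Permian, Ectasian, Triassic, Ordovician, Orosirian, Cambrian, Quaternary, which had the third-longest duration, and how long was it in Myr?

Durations: Permian 46.998; Ectasian 200; Triassic 50.502; Ordovician 41.6; Orosirian 250; Cambrian 53.4; Quaternary 2.58 Myr.
Sorted longest-first: Orosirian (250), Ectasian (200), Cambrian (53.4), Triassic (50.502), Permian (46.998), Ordovician (41.6), Quaternary (2.58).
The third longest is Cambrian at 53.4 Myr.

Cambrian, 53.4 million years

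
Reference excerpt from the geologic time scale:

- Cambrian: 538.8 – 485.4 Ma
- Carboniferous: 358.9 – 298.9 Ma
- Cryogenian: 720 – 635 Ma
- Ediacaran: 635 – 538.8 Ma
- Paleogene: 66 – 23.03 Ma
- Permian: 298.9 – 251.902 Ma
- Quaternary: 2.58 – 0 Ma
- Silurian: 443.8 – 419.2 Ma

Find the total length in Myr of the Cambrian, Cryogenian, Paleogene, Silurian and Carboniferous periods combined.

Duration is start − end for each: (538.8 − 485.4) + (720 − 635) + (66 − 23.03) + (443.8 − 419.2) + (358.9 − 298.9).
That is 53.4 + 85 + 42.97 + 24.6 + 60, which totals 265.97 million years.

265.97 million years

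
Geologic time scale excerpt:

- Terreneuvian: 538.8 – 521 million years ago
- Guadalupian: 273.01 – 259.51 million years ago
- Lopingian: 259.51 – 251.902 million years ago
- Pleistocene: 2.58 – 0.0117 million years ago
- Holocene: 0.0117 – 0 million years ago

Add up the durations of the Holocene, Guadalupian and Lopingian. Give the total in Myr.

21.1197 million years

Each duration: Holocene = 0.0117; Guadalupian = 13.5; Lopingian = 7.608.
Sum: 0.0117 + 13.5 + 7.608 = 21.1197 Myr.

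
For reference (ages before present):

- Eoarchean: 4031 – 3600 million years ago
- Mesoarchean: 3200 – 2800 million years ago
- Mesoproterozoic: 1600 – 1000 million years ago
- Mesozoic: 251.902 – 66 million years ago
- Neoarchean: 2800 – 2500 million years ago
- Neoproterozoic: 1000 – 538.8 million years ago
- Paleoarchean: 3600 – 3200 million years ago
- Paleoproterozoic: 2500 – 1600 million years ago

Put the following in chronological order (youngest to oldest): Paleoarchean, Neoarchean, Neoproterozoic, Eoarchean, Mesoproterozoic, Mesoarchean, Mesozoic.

Mesozoic → Neoproterozoic → Mesoproterozoic → Neoarchean → Mesoarchean → Paleoarchean → Eoarchean

The oldest of these is Eoarchean (starts 4031 Ma) and the youngest is Mesozoic (ends 66 Ma).
In between, by decreasing start age: Paleoarchean (3600), Mesoarchean (3200), Neoarchean (2800), Mesoproterozoic (1600), Neoproterozoic (1000).
Listing youngest first means reversing that sequence.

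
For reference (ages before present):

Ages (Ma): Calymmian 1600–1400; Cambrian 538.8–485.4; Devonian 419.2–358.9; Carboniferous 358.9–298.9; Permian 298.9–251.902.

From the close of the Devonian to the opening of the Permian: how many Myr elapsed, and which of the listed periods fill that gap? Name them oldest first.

End of Devonian = 358.9 Ma; start of Permian = 298.9 Ma.
Gap = 358.9 − 298.9 = 60 Myr.
Periods wholly inside 358.9–298.9 Ma: Carboniferous (358.9–298.9).

60 million years; Carboniferous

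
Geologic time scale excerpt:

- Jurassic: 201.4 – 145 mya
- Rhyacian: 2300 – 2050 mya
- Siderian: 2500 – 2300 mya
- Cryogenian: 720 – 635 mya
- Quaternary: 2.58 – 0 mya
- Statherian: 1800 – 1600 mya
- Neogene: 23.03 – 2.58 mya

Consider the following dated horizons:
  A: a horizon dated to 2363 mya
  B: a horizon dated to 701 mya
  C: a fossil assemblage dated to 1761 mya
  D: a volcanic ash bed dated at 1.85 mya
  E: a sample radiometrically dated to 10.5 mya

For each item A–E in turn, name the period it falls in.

A: 2363 Ma lies in 2500–2300 Ma, so Siderian.
B: 701 Ma lies in 720–635 Ma, so Cryogenian.
C: 1761 Ma lies in 1800–1600 Ma, so Statherian.
D: 1.85 Ma lies in 2.58–0 Ma, so Quaternary.
E: 10.5 Ma lies in 23.03–2.58 Ma, so Neogene.

A — Siderian; B — Cryogenian; C — Statherian; D — Quaternary; E — Neogene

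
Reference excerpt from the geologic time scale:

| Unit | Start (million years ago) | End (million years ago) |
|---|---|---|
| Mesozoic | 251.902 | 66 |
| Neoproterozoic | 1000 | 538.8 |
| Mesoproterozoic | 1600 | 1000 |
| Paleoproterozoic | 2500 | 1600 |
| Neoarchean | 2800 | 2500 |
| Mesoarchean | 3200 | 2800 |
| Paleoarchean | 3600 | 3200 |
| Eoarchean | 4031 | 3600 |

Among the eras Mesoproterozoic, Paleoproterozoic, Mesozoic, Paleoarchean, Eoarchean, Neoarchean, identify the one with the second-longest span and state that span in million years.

Start − end for each: Mesoproterozoic 1600 − 1000 = 600; Paleoproterozoic 2500 − 1600 = 900; Mesozoic 251.902 − 66 = 185.902; Paleoarchean 3600 − 3200 = 400; Eoarchean 4031 − 3600 = 431; Neoarchean 2800 − 2500 = 300.
Ranking these from longest: Paleoproterozoic > Mesoproterozoic > Eoarchean > Paleoarchean > Neoarchean > Mesozoic.
Position 2 in that ranking is Mesoproterozoic, which lasted 600 Myr.

Mesoproterozoic, 600 million years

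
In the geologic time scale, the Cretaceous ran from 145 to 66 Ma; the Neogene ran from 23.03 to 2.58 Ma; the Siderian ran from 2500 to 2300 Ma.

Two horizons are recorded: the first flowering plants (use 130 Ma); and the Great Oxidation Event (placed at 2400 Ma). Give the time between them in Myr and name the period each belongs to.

2270 million years apart; the first in the Cretaceous, the second in the Siderian

Elapsed time: 2400 − 130 = 2270 Myr.
130 Ma lies within 145–66 Ma: Cretaceous.
2400 Ma lies within 2500–2300 Ma: Siderian.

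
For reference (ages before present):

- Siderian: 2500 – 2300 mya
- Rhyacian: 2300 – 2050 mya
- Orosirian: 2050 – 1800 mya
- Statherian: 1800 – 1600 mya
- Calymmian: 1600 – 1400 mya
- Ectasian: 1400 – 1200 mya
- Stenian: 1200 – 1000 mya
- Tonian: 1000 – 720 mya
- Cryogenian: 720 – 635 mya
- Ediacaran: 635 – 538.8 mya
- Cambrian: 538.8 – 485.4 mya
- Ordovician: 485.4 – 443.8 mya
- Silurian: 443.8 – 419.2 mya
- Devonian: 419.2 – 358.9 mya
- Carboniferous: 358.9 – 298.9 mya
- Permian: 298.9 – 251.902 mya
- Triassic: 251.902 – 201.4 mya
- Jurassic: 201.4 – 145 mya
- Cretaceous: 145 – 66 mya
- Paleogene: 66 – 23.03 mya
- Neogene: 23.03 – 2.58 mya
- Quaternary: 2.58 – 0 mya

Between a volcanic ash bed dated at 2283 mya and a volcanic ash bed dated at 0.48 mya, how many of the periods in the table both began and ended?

19

The older date is 2283 Ma and the younger is 0.48 Ma.
Periods with start < 2283 and end > 0.48 Ma: Orosirian (2050–1800), Statherian (1800–1600), Calymmian (1600–1400), Ectasian (1400–1200), Stenian (1200–1000), Tonian (1000–720), Cryogenian (720–635), Ediacaran (635–538.8), Cambrian (538.8–485.4), Ordovician (485.4–443.8), Silurian (443.8–419.2), Devonian (419.2–358.9), Carboniferous (358.9–298.9), Permian (298.9–251.902), Triassic (251.902–201.4), Jurassic (201.4–145), Cretaceous (145–66), Paleogene (66–23.03), Neogene (23.03–2.58).
That is 19 complete periods.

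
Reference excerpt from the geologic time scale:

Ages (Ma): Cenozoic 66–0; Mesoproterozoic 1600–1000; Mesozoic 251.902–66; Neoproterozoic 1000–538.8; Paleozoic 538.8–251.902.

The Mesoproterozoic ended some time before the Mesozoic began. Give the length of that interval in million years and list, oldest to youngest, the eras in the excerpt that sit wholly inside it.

748.098 million years; Neoproterozoic, Paleozoic

End of Mesoproterozoic = 1000 Ma; start of Mesozoic = 251.902 Ma.
Gap = 1000 − 251.902 = 748.098 Myr.
Eras wholly inside 1000–251.902 Ma: Neoproterozoic (1000–538.8), Paleozoic (538.8–251.902).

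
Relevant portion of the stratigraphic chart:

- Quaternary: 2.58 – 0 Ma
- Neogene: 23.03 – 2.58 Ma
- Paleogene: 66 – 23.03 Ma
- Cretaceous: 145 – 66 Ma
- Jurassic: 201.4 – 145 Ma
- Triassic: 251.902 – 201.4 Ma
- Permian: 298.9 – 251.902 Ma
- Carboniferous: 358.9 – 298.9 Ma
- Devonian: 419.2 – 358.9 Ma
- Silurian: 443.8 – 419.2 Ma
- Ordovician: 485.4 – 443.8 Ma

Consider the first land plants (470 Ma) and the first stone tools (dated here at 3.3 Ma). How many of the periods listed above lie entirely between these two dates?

8

The older date is 470 Ma and the younger is 3.3 Ma.
Periods with start < 470 and end > 3.3 Ma: Silurian (443.8–419.2), Devonian (419.2–358.9), Carboniferous (358.9–298.9), Permian (298.9–251.902), Triassic (251.902–201.4), Jurassic (201.4–145), Cretaceous (145–66), Paleogene (66–23.03).
That is 8 complete periods.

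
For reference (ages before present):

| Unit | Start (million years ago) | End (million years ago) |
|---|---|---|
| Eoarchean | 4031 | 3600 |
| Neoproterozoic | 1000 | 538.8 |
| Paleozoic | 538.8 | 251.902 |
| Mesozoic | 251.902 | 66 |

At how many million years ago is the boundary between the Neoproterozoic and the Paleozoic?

538.8 million years ago

The Neoproterozoic ends and the Paleozoic begins at 538.8 million years ago.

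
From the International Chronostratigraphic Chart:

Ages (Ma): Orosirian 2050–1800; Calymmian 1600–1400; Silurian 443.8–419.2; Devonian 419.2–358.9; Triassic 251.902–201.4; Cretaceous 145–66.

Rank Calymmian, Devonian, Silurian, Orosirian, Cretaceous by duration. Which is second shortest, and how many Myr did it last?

Devonian, 60.3 million years

Durations: Calymmian 200; Devonian 60.3; Silurian 24.6; Orosirian 250; Cretaceous 79 Myr.
Sorted shortest-first: Silurian (24.6), Devonian (60.3), Cretaceous (79), Calymmian (200), Orosirian (250).
The second shortest is Devonian at 60.3 Myr.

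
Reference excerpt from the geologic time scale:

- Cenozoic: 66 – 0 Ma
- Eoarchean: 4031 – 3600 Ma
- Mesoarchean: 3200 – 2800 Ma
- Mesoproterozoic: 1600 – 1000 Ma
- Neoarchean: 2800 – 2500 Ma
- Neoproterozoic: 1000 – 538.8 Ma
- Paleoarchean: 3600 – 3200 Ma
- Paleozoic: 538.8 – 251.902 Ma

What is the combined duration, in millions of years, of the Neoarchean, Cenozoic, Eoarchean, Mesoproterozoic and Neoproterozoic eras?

Each duration: Neoarchean = 300; Cenozoic = 66; Eoarchean = 431; Mesoproterozoic = 600; Neoproterozoic = 461.2.
Sum: 300 + 66 + 431 + 600 + 461.2 = 1858.2 Myr.

1858.2 million years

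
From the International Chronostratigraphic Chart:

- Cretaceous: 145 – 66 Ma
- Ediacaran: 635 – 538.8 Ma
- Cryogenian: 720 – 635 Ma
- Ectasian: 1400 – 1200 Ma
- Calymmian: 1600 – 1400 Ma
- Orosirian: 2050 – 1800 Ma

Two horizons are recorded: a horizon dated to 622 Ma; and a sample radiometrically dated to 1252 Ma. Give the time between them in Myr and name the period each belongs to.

630 million years apart; the first in the Ediacaran, the second in the Ectasian

Elapsed time: 1252 − 622 = 630 Myr.
622 Ma lies within 635–538.8 Ma: Ediacaran.
1252 Ma lies within 1400–1200 Ma: Ectasian.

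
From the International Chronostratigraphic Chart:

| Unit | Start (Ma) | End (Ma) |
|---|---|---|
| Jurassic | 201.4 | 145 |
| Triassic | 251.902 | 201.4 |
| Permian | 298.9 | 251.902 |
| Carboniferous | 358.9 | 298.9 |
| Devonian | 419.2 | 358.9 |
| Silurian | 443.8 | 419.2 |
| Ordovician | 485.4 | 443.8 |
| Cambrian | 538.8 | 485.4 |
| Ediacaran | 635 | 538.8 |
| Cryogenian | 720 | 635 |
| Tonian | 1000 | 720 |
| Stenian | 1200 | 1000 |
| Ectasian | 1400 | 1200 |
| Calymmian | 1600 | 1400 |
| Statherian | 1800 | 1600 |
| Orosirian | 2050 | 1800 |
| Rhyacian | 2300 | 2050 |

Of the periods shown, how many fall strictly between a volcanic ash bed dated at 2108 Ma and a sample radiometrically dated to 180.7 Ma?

2108 Ma sits inside the Rhyacian (2300–2050) and 180.7 Ma inside the Jurassic (201.4–145); neither of those is wholly between the two dates.
The listed periods lying completely between them are Orosirian, Statherian, Calymmian, Ectasian, Stenian, Tonian, Cryogenian, Ediacaran, Cambrian, Ordovician, Silurian, Devonian, Carboniferous, Permian, Triassic — 15 in all.

15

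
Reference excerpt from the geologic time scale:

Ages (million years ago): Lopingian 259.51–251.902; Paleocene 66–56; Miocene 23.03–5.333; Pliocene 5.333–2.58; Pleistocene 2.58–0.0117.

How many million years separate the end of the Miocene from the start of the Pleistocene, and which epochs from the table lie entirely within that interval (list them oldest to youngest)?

2.753 million years; Pliocene

End of Miocene = 5.333 Ma; start of Pleistocene = 2.58 Ma.
Gap = 5.333 − 2.58 = 2.753 Myr.
Epochs wholly inside 5.333–2.58 Ma: Pliocene (5.333–2.58).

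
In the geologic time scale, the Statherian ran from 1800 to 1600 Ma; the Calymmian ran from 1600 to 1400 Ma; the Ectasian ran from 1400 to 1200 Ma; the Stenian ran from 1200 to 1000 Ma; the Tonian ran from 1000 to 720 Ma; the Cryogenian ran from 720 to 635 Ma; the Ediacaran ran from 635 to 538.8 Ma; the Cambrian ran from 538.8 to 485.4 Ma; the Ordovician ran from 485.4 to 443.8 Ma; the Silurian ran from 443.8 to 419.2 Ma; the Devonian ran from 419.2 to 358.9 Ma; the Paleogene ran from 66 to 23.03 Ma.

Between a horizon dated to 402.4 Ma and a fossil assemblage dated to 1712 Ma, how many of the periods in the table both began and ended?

9

The older date is 1712 Ma and the younger is 402.4 Ma.
Periods with start < 1712 and end > 402.4 Ma: Calymmian (1600–1400), Ectasian (1400–1200), Stenian (1200–1000), Tonian (1000–720), Cryogenian (720–635), Ediacaran (635–538.8), Cambrian (538.8–485.4), Ordovician (485.4–443.8), Silurian (443.8–419.2).
That is 9 complete periods.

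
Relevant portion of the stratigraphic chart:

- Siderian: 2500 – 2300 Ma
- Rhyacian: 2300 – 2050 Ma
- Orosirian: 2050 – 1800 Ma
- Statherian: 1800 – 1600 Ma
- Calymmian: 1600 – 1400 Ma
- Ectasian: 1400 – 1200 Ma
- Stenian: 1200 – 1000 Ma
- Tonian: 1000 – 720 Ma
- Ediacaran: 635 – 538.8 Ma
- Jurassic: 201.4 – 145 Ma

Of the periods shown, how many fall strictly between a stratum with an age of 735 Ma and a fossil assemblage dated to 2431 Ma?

2431 Ma sits inside the Siderian (2500–2300) and 735 Ma inside the Tonian (1000–720); neither of those is wholly between the two dates.
The listed periods lying completely between them are Rhyacian, Orosirian, Statherian, Calymmian, Ectasian, Stenian — 6 in all.

6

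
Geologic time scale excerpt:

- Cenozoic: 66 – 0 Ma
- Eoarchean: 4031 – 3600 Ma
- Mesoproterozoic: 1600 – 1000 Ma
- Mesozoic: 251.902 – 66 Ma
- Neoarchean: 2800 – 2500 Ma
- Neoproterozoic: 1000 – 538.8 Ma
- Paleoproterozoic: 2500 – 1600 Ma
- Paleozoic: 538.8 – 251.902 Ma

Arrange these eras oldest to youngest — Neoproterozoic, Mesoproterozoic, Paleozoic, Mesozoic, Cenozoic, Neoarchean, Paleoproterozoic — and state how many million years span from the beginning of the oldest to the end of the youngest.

From the excerpt: Neoproterozoic 1000–538.8; Mesoproterozoic 1600–1000; Paleozoic 538.8–251.902; Mesozoic 251.902–66; Cenozoic 66–0; Neoarchean 2800–2500; Paleoproterozoic 2500–1600 (Ma).
Larger Ma is earlier, so the oldest is Neoarchean and the youngest is Cenozoic; oldest to youngest: Neoarchean, Paleoproterozoic, Mesoproterozoic, Neoproterozoic, Paleozoic, Mesozoic, Cenozoic.
Oldest start 2800 minus youngest end 0 gives 2800 Myr overall.

Neoarchean, Paleoproterozoic, Mesoproterozoic, Neoproterozoic, Paleozoic, Mesozoic, Cenozoic; total span 2800 Myr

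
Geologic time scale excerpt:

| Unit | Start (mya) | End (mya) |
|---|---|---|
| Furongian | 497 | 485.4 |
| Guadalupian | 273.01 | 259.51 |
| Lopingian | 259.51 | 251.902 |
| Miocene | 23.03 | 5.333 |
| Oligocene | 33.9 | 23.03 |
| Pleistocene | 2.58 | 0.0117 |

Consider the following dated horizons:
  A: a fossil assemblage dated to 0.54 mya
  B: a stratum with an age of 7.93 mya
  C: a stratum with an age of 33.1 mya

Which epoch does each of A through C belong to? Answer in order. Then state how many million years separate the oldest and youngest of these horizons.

A — Pleistocene; B — Miocene; C — Oligocene; span 32.56 million years

Match each age against the start–end ranges in the excerpt: A = 0.54 Ma → Pleistocene (2.58–0.0117); B = 7.93 Ma → Miocene (23.03–5.333); C = 33.1 Ma → Oligocene (33.9–23.03).
The largest age is 33.1 Ma and the smallest is 0.54 Ma; their difference is 32.56 Myr.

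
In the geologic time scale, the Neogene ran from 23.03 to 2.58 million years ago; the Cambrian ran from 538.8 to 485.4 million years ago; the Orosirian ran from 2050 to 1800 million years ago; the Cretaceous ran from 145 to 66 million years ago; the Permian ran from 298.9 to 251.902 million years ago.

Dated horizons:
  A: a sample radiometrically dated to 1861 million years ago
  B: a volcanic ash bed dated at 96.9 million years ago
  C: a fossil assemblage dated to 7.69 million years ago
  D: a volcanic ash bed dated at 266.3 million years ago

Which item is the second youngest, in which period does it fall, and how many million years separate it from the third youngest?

B, in the Cretaceous; 169.4 million years to D

Smaller Ma means younger, so youngest first: C 7.69 < B 96.9 < D 266.3 < A 1861.
Counting 2 along gives B (96.9 Ma); the excerpt puts that inside the Cretaceous, 145–66 Ma.
Next in line is D (266.3 Ma), and 266.3 − 96.9 = 169.4 Myr.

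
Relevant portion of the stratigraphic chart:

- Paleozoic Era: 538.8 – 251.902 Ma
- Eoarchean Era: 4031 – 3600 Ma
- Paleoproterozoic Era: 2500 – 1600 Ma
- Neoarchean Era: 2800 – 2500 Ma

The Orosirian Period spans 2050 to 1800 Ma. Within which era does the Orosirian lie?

The Orosirian (2050–1800 Ma) lies entirely within 2500–1600 Ma, the Paleoproterozoic Era.

Paleoproterozoic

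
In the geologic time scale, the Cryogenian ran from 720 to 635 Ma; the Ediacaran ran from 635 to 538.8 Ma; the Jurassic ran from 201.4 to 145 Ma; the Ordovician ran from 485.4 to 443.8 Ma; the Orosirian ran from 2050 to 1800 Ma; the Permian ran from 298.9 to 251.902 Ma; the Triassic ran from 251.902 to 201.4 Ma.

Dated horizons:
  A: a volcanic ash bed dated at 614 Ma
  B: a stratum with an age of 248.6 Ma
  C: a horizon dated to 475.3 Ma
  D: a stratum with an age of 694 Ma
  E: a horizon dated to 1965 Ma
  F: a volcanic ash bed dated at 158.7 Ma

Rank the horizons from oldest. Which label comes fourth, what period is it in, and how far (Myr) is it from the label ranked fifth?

C, in the Ordovician; 226.7 million years to B

Sorted oldest-first by Ma: E (1965), D (694), A (614), C (475.3), B (248.6), F (158.7).
The fourth oldest is C at 475.3 Ma, which lies in 485.4–443.8 Ma: the Ordovician.
The fifth oldest is B at 248.6 Ma; separation = |475.3 − 248.6| = 226.7 Myr.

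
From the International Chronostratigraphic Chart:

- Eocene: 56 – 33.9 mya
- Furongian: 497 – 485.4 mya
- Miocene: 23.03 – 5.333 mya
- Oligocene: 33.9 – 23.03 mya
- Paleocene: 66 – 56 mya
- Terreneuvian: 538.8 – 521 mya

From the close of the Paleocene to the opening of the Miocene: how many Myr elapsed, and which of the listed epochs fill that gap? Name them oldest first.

32.97 million years; Eocene, Oligocene

End of Paleocene = 56 Ma; start of Miocene = 23.03 Ma.
Gap = 56 − 23.03 = 32.97 Myr.
Epochs wholly inside 56–23.03 Ma: Eocene (56–33.9), Oligocene (33.9–23.03).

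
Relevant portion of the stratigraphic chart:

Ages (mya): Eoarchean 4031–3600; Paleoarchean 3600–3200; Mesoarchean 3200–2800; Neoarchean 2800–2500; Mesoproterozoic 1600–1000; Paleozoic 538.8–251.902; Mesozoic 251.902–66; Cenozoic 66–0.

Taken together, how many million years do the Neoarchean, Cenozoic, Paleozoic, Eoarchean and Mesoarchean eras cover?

1483.898 million years

Duration is start − end for each: (2800 − 2500) + (66 − 0) + (538.8 − 251.902) + (4031 − 3600) + (3200 − 2800).
That is 300 + 66 + 286.898 + 431 + 400, which totals 1483.898 million years.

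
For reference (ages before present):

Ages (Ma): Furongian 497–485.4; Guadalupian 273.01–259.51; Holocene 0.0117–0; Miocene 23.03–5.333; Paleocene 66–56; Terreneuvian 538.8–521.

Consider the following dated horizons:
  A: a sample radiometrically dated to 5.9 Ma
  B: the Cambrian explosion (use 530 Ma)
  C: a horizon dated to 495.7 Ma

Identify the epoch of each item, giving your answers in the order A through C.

A — Miocene; B — Terreneuvian; C — Furongian

A: 5.9 Ma lies in 23.03–5.333 Ma, so Miocene.
B: 530 Ma lies in 538.8–521 Ma, so Terreneuvian.
C: 495.7 Ma lies in 497–485.4 Ma, so Furongian.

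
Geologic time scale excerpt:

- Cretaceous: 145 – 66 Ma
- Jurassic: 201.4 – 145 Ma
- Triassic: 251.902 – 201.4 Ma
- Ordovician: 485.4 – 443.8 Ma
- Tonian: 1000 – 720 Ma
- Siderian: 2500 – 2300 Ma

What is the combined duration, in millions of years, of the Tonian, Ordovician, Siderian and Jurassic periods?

Duration is start − end for each: (1000 − 720) + (485.4 − 443.8) + (2500 − 2300) + (201.4 − 145).
That is 280 + 41.6 + 200 + 56.4, which totals 578 million years.

578 million years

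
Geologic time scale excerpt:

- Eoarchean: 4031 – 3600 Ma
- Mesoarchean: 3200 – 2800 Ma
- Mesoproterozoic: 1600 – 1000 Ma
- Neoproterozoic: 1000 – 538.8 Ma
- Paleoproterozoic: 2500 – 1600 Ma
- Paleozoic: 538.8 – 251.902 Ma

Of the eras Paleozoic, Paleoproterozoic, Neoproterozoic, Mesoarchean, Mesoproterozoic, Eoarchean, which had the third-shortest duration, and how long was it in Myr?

Eoarchean, 431 million years

Durations: Paleozoic 286.898; Paleoproterozoic 900; Neoproterozoic 461.2; Mesoarchean 400; Mesoproterozoic 600; Eoarchean 431 Myr.
Sorted shortest-first: Paleozoic (286.898), Mesoarchean (400), Eoarchean (431), Neoproterozoic (461.2), Mesoproterozoic (600), Paleoproterozoic (900).
The third shortest is Eoarchean at 431 Myr.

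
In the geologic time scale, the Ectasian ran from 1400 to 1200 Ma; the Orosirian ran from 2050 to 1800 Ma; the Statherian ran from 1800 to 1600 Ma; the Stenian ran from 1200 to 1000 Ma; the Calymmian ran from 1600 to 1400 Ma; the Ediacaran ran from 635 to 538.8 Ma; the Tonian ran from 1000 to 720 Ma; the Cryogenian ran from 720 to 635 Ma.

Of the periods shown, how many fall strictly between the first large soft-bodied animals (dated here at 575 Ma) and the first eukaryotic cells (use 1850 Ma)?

1850 Ma sits inside the Orosirian (2050–1800) and 575 Ma inside the Ediacaran (635–538.8); neither of those is wholly between the two dates.
The listed periods lying completely between them are Statherian, Calymmian, Ectasian, Stenian, Tonian, Cryogenian — 6 in all.

6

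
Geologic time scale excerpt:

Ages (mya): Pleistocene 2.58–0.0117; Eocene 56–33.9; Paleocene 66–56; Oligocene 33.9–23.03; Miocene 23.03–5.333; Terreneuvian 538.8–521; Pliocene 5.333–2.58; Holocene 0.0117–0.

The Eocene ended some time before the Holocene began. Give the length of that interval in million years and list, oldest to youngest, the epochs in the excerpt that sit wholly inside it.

33.8883 million years; Oligocene, Miocene, Pliocene, Pleistocene

The Eocene closes at 33.9 Ma and the Holocene opens at 0.0117 Ma, so the interval is 33.9 − 0.0117 = 33.8883 Myr.
An epoch fits inside if it starts at or after 33.9 Ma and ends at or before 0.0117 Ma; oldest first that gives Oligocene, Miocene, Pliocene, Pleistocene.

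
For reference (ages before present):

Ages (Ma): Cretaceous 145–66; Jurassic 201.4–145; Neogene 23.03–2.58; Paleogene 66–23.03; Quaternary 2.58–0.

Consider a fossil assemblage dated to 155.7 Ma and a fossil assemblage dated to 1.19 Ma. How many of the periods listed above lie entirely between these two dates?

3

The older date is 155.7 Ma and the younger is 1.19 Ma.
Periods with start < 155.7 and end > 1.19 Ma: Cretaceous (145–66), Paleogene (66–23.03), Neogene (23.03–2.58).
That is 3 complete periods.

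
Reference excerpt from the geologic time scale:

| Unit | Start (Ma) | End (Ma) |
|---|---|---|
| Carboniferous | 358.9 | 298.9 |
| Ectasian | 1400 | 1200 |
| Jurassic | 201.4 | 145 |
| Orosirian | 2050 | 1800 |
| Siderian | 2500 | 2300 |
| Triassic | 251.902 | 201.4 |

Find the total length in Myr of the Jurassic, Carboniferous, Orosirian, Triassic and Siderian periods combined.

Each duration: Jurassic = 56.4; Carboniferous = 60; Orosirian = 250; Triassic = 50.502; Siderian = 200.
Sum: 56.4 + 60 + 250 + 50.502 + 200 = 616.902 Myr.

616.902 million years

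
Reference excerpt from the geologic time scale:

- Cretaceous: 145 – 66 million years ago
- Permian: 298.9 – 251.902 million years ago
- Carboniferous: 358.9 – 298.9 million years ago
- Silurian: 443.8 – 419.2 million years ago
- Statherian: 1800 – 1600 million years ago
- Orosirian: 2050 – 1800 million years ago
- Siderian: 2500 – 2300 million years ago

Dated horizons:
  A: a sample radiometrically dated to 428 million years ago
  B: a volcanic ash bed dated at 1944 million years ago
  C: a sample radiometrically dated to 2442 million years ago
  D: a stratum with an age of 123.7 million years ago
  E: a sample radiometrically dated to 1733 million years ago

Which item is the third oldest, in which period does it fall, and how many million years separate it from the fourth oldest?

E, in the Statherian; 1305 million years to A

Sorted oldest-first by Ma: C (2442), B (1944), E (1733), A (428), D (123.7).
The third oldest is E at 1733 Ma, which lies in 1800–1600 Ma: the Statherian.
The fourth oldest is A at 428 Ma; separation = |1733 − 428| = 1305 Myr.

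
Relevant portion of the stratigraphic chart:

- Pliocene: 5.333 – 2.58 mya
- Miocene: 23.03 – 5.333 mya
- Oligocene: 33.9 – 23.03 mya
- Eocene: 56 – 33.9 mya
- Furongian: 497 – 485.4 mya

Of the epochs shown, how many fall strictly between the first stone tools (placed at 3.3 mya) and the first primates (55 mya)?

55 Ma sits inside the Eocene (56–33.9) and 3.3 Ma inside the Pliocene (5.333–2.58); neither of those is wholly between the two dates.
The listed epochs lying completely between them are Oligocene, Miocene — 2 in all.

2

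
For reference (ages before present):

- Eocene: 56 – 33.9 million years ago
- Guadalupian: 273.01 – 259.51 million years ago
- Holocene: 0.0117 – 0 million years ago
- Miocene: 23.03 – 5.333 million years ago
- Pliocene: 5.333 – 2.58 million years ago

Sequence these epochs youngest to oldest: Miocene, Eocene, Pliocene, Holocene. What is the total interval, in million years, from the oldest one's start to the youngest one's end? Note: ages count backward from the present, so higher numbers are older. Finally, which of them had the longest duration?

Holocene, Pliocene, Miocene, Eocene; total span 56 Myr; longest is Eocene

From the excerpt: Miocene 23.03–5.333; Eocene 56–33.9; Pliocene 5.333–2.58; Holocene 0.0117–0 (Ma).
Larger Ma is earlier, so the oldest is Eocene and the youngest is Holocene; youngest to oldest: Holocene, Pliocene, Miocene, Eocene.
Oldest start 56 minus youngest end 0 gives 56 Myr overall.
Individual lengths (start − end): Eocene 22.1; Miocene 17.697; Pliocene 2.753; Holocene 0.0117. The largest is Eocene at 22.1 Myr.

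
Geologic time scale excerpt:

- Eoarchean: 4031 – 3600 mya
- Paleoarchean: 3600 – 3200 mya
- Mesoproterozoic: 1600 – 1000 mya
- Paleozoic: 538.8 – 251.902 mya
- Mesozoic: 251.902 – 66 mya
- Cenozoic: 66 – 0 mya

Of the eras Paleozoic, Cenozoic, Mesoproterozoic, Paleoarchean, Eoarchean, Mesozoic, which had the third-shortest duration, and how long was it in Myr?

Paleozoic, 286.898 million years

Durations: Paleozoic 286.898; Cenozoic 66; Mesoproterozoic 600; Paleoarchean 400; Eoarchean 431; Mesozoic 185.902 Myr.
Sorted shortest-first: Cenozoic (66), Mesozoic (185.902), Paleozoic (286.898), Paleoarchean (400), Eoarchean (431), Mesoproterozoic (600).
The third shortest is Paleozoic at 286.898 Myr.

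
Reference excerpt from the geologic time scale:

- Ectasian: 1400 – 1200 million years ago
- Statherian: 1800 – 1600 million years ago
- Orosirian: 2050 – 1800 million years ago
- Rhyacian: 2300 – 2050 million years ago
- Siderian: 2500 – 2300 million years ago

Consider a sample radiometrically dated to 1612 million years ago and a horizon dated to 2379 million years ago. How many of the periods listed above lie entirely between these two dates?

The older date is 2379 Ma and the younger is 1612 Ma.
Periods with start < 2379 and end > 1612 Ma: Rhyacian (2300–2050), Orosirian (2050–1800).
That is 2 complete periods.

2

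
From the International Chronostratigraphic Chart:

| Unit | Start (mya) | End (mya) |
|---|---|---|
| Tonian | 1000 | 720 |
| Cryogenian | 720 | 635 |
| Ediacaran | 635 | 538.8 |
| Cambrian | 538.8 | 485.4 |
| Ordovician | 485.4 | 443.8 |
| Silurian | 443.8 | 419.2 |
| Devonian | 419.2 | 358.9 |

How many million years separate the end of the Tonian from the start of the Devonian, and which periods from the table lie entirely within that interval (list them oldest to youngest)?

End of Tonian = 720 Ma; start of Devonian = 419.2 Ma.
Gap = 720 − 419.2 = 300.8 Myr.
Periods wholly inside 720–419.2 Ma: Cryogenian (720–635), Ediacaran (635–538.8), Cambrian (538.8–485.4), Ordovician (485.4–443.8), Silurian (443.8–419.2).

300.8 million years; Cryogenian, Ediacaran, Cambrian, Ordovician, Silurian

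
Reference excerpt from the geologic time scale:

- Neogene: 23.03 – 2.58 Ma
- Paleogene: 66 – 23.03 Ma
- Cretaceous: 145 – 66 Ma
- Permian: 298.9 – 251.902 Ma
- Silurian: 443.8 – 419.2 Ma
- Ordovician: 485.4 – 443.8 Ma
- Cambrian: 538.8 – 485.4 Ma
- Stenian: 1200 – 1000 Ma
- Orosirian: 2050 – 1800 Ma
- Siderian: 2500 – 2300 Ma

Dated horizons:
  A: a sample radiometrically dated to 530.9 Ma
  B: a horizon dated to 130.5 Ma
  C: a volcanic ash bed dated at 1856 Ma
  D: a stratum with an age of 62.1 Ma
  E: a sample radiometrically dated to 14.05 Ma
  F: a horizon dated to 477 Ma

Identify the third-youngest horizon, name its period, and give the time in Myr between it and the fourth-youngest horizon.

Sorted youngest-first by Ma: E (14.05), D (62.1), B (130.5), F (477), A (530.9), C (1856).
The third youngest is B at 130.5 Ma, which lies in 145–66 Ma: the Cretaceous.
The fourth youngest is F at 477 Ma; separation = |130.5 − 477| = 346.5 Myr.

B, in the Cretaceous; 346.5 million years to F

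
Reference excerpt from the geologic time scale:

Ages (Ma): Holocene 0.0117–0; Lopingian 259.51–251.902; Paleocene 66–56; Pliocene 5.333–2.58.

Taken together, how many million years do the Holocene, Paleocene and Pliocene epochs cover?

12.7647 million years

Each duration: Holocene = 0.0117; Paleocene = 10; Pliocene = 2.753.
Sum: 0.0117 + 10 + 2.753 = 12.7647 Myr.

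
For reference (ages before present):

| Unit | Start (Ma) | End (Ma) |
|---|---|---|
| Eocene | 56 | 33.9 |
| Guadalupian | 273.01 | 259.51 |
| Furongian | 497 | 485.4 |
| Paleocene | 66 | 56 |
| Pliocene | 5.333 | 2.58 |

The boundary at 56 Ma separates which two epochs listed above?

Paleocene and Eocene

The Paleocene ends at 56 Ma and the Eocene begins at 56 Ma, so they share that boundary.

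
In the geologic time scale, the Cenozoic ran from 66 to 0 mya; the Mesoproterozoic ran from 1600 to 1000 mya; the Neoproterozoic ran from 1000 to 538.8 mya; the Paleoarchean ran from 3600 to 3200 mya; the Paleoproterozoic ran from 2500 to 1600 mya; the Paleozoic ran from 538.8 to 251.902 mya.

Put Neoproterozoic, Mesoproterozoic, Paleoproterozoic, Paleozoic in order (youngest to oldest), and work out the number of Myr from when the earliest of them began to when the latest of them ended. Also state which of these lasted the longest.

Paleozoic → Neoproterozoic → Mesoproterozoic → Paleoproterozoic; total span 2248.098 Myr; longest is Paleoproterozoic

Start ages (Ma): Paleoproterozoic 2500, Mesoproterozoic 1600, Neoproterozoic 1000, Paleozoic 538.8.
Ordered youngest to oldest: Paleozoic, Neoproterozoic, Mesoproterozoic, Paleoproterozoic.
Span = 2500 − 251.902 = 2248.098 Myr.
Durations: Neoproterozoic 461.2, Paleoproterozoic 900, Paleozoic 286.898, Mesoproterozoic 600 → longest is Paleoproterozoic (900 Myr).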